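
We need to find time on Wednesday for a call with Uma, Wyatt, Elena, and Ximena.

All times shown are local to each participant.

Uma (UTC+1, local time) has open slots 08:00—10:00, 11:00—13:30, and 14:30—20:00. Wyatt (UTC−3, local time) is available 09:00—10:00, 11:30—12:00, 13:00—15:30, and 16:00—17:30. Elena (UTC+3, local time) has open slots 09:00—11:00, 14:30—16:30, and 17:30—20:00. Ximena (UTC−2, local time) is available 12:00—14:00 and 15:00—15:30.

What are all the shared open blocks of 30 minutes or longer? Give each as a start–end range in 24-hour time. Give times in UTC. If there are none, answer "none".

Uma → UTC: 07:00–09:00, 10:00–12:30, 13:30–19:00.
Wyatt → UTC: 12:00–13:00, 14:30–15:00, 16:00–18:30, 19:00–20:30.
Elena → UTC: 06:00–08:00, 11:30–13:30, 14:30–17:00.
Ximena → UTC: 14:00–16:00, 17:00–17:30.
Uma ∩ Wyatt: 12:00–12:30, 14:30–15:00, 16:00–18:30.
Uma ∩ Wyatt ∩ Elena: 12:00–12:30, 14:30–15:00, 16:00–17:00.
Uma ∩ Wyatt ∩ Elena ∩ Ximena: 14:30–15:00.
Windows ≥ 30 min: 14:30–15:00.

14:30–15:00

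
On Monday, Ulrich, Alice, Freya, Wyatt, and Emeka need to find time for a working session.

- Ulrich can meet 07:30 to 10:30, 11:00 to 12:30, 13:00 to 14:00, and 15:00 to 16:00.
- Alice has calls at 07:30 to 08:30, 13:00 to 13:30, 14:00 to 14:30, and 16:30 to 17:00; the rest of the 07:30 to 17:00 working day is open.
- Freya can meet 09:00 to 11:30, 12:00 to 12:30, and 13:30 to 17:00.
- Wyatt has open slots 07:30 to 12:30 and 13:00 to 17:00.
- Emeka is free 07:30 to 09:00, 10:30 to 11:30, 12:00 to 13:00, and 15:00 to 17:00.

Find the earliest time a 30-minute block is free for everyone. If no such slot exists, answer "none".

Alice free within 07:30–17:00: 08:30–13:00, 13:30–14:00, 14:30–16:30.
Ulrich ∩ Alice: 08:30–10:30, 11:00–12:30, 13:30–14:00, 15:00–16:00.
Ulrich ∩ Alice ∩ Freya: 09:00–10:30, 11:00–11:30, 12:00–12:30, 13:30–14:00, 15:00–16:00.
Ulrich ∩ Alice ∩ Freya ∩ Wyatt: 09:00–10:30, 11:00–11:30, 12:00–12:30, 13:30–14:00, 15:00–16:00.
Ulrich ∩ Alice ∩ Freya ∩ Wyatt ∩ Emeka: 11:00–11:30, 12:00–12:30, 15:00–16:00.
Windows ≥ 30 min: 11:00–11:30, 12:00–12:30, 15:00–16:00.
Earliest such window starts at 11:00.

11:00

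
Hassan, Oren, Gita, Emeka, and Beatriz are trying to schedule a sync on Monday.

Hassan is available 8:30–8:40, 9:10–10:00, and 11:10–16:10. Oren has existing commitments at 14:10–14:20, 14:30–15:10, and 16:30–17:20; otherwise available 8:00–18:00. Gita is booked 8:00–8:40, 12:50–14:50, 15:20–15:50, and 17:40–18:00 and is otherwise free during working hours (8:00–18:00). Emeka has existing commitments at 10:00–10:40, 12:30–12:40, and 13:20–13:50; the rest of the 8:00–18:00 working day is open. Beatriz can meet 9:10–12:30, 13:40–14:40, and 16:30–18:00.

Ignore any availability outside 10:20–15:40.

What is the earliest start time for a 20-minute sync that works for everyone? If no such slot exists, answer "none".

11:10

Oren free within 08:00–18:00: 08:00–14:10, 14:20–14:30, 15:10–16:30, 17:20–18:00.
Gita free within 08:00–18:00: 08:40–12:50, 14:50–15:20, 15:50–17:40.
Emeka free within 08:00–18:00: 08:00–10:00, 10:40–12:30, 12:40–13:20, 13:50–18:00.
Hassan ∩ Oren: 08:30–08:40, 09:10–10:00, 11:10–14:10, 14:20–14:30, 15:10–16:10.
Hassan ∩ Oren ∩ Gita: 09:10–10:00, 11:10–12:50, 15:10–15:20, 15:50–16:10.
Hassan ∩ Oren ∩ Gita ∩ Emeka: 09:10–10:00, 11:10–12:30, 12:40–12:50, 15:10–15:20, 15:50–16:10.
Hassan ∩ Oren ∩ Gita ∩ Emeka ∩ Beatriz: 09:10–10:00, 11:10–12:30.
Restricted to 10:20–15:40: 11:10–12:30.
Windows ≥ 20 min: 11:10–12:30.
Earliest such window starts at 11:10.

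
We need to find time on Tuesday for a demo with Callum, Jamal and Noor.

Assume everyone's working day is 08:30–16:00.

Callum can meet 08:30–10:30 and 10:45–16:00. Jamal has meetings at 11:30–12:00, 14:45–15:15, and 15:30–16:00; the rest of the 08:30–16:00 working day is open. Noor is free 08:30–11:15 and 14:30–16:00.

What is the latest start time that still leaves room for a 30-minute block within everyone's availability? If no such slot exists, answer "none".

10:45

Jamal free within 08:30–16:00: 08:30–11:30, 12:00–14:45, 15:15–15:30.
Callum ∩ Jamal: 08:30–10:30, 10:45–11:30, 12:00–14:45, 15:15–15:30.
Callum ∩ Jamal ∩ Noor: 08:30–10:30, 10:45–11:15, 14:30–14:45, 15:15–15:30.
Windows ≥ 30 min: 08:30–10:30, 10:45–11:15.
Latest start in the last window 10:45–11:15 is 11:15 − 30 min = 10:45.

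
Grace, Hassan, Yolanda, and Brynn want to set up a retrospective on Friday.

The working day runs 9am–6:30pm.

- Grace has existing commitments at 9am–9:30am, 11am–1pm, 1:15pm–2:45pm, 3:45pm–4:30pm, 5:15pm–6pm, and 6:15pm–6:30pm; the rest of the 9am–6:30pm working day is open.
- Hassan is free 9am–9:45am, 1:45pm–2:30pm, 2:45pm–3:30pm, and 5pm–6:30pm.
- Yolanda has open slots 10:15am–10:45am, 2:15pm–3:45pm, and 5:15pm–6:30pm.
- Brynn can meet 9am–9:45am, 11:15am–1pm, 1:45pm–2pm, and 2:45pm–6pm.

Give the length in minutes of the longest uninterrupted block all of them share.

Grace free within 09:00–18:30: 09:30–11:00, 13:00–13:15, 14:45–15:45, 16:30–17:15, 18:00–18:15.
Grace ∩ Hassan: 09:30–09:45, 14:45–15:30, 17:00–17:15, 18:00–18:15.
Grace ∩ Hassan ∩ Yolanda: 14:45–15:30, 18:00–18:15.
Grace ∩ Hassan ∩ Yolanda ∩ Brynn: 14:45–15:30.
Single common window of 45 minutes.

45 minutes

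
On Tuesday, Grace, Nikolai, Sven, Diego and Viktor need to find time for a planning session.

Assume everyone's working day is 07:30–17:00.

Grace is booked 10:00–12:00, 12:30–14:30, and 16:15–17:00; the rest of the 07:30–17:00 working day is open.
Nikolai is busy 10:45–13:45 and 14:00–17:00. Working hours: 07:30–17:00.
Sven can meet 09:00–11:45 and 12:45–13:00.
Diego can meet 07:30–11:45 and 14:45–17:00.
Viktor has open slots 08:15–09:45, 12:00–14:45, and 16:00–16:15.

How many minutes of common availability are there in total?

45 minutes

Grace free within 07:30–17:00: 07:30–10:00, 12:00–12:30, 14:30–16:15.
Nikolai free within 07:30–17:00: 07:30–10:45, 13:45–14:00.
Grace ∩ Nikolai: 07:30–10:00.
Grace ∩ Nikolai ∩ Sven: 09:00–10:00.
Grace ∩ Nikolai ∩ Sven ∩ Diego: 09:00–10:00.
Grace ∩ Nikolai ∩ Sven ∩ Diego ∩ Viktor: 09:00–09:45.
Total common minutes: 45.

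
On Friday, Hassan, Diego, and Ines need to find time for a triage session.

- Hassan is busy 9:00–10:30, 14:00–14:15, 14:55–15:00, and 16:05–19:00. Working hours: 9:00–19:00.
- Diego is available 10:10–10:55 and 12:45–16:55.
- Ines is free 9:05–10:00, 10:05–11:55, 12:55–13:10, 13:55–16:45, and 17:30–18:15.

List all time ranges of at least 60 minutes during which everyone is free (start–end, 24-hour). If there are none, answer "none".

Hassan free within 09:00–19:00: 10:30–14:00, 14:15–14:55, 15:00–16:05.
Hassan ∩ Diego: 10:30–10:55, 12:45–14:00, 14:15–14:55, 15:00–16:05.
Hassan ∩ Diego ∩ Ines: 10:30–10:55, 12:55–13:10, 13:55–14:00, 14:15–14:55, 15:00–16:05.
Windows ≥ 60 min: 15:00–16:05.

15:00–16:05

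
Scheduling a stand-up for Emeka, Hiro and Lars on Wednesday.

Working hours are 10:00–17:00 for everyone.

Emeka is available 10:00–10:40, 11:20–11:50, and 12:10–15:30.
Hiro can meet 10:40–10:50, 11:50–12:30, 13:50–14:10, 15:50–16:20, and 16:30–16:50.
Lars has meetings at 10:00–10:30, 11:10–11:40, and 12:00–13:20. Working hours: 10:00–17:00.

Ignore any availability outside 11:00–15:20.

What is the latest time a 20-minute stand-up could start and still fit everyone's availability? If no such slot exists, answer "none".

13:50

Lars free within 10:00–17:00: 10:30–11:10, 11:40–12:00, 13:20–17:00.
Emeka ∩ Hiro: 12:10–12:30, 13:50–14:10.
Emeka ∩ Hiro ∩ Lars: 13:50–14:10.
Restricted to 11:00–15:20: 13:50–14:10.
Windows ≥ 20 min: 13:50–14:10.
Latest start in the last window 13:50–14:10 is 14:10 − 20 min = 13:50.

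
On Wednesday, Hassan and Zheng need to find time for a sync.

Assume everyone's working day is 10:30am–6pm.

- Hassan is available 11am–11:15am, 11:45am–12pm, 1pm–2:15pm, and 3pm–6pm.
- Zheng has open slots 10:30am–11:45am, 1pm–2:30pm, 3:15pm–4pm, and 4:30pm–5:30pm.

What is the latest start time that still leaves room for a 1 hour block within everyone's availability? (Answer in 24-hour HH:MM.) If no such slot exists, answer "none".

16:30

Hassan ∩ Zheng: 11:00–11:15, 13:00–14:15, 15:15–16:00, 16:30–17:30.
Windows ≥ 60 min: 13:00–14:15, 16:30–17:30.
Latest start in the last window 16:30–17:30 is 17:30 − 60 min = 16:30.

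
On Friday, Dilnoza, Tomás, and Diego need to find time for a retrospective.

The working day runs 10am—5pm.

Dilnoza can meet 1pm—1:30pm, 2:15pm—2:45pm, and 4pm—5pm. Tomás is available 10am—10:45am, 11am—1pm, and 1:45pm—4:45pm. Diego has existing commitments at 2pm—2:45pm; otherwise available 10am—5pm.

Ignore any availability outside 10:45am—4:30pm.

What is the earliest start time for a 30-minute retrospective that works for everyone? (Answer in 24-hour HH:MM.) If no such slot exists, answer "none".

16:00

Diego free within 10:00–17:00: 10:00–14:00, 14:45–17:00.
Dilnoza ∩ Tomás: 14:15–14:45, 16:00–16:45.
Dilnoza ∩ Tomás ∩ Diego: 16:00–16:45.
Restricted to 10:45–16:30: 16:00–16:30.
Windows ≥ 30 min: 16:00–16:30.
Earliest such window starts at 16:00.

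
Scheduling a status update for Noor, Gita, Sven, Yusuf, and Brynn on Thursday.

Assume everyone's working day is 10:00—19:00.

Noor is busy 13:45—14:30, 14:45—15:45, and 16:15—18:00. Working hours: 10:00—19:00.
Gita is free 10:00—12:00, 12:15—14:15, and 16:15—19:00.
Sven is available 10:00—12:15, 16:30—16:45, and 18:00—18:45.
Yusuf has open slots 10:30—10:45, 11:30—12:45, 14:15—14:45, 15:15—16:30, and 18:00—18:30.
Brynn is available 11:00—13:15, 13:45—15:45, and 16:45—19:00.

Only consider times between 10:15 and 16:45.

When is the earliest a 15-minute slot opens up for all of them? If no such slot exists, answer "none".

11:30

Noor free within 10:00–19:00: 10:00–13:45, 14:30–14:45, 15:45–16:15, 18:00–19:00.
Noor ∩ Gita: 10:00–12:00, 12:15–13:45, 18:00–19:00.
Noor ∩ Gita ∩ Sven: 10:00–12:00, 18:00–18:45.
Noor ∩ Gita ∩ Sven ∩ Yusuf: 10:30–10:45, 11:30–12:00, 18:00–18:30.
Noor ∩ Gita ∩ Sven ∩ Yusuf ∩ Brynn: 11:30–12:00, 18:00–18:30.
Restricted to 10:15–16:45: 11:30–12:00.
Windows ≥ 15 min: 11:30–12:00.
Earliest such window starts at 11:30.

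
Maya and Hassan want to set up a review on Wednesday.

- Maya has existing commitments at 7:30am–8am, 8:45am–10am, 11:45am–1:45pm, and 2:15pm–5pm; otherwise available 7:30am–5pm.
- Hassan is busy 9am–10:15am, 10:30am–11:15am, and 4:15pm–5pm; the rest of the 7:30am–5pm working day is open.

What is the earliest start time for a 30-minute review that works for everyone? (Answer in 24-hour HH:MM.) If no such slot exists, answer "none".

08:00

Maya free within 07:30–17:00: 08:00–08:45, 10:00–11:45, 13:45–14:15.
Hassan free within 07:30–17:00: 07:30–09:00, 10:15–10:30, 11:15–16:15.
Maya ∩ Hassan: 08:00–08:45, 10:15–10:30, 11:15–11:45, 13:45–14:15.
Windows ≥ 30 min: 08:00–08:45, 11:15–11:45, 13:45–14:15.
Earliest such window starts at 08:00.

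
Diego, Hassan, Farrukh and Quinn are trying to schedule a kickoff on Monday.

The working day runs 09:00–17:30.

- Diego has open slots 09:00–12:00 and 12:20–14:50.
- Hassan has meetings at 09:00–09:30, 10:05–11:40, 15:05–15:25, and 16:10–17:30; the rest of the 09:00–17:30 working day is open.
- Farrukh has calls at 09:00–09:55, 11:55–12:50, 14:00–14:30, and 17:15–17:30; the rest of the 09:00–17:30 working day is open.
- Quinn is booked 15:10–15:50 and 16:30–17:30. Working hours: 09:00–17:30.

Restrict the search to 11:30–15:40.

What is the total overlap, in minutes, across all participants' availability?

105 minutes

Hassan free within 09:00–17:30: 09:30–10:05, 11:40–15:05, 15:25–16:10.
Farrukh free within 09:00–17:30: 09:55–11:55, 12:50–14:00, 14:30–17:15.
Quinn free within 09:00–17:30: 09:00–15:10, 15:50–16:30.
Diego ∩ Hassan: 09:30–10:05, 11:40–12:00, 12:20–14:50.
Diego ∩ Hassan ∩ Farrukh: 09:55–10:05, 11:40–11:55, 12:50–14:00, 14:30–14:50.
Diego ∩ Hassan ∩ Farrukh ∩ Quinn: 09:55–10:05, 11:40–11:55, 12:50–14:00, 14:30–14:50.
Restricted to 11:30–15:40: 11:40–11:55, 12:50–14:00, 14:30–14:50.
Total common minutes: 15 + 70 + 20 = 105.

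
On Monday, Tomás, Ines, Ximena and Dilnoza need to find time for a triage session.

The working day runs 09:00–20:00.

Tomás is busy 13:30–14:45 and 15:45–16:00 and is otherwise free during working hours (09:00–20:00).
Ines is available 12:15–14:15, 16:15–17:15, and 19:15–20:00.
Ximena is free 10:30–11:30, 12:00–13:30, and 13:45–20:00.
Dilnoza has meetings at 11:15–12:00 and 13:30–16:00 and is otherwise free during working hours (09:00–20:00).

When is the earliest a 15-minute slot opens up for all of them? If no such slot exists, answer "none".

12:15

Tomás free within 09:00–20:00: 09:00–13:30, 14:45–15:45, 16:00–20:00.
Dilnoza free within 09:00–20:00: 09:00–11:15, 12:00–13:30, 16:00–20:00.
Tomás ∩ Ines: 12:15–13:30, 16:15–17:15, 19:15–20:00.
Tomás ∩ Ines ∩ Ximena: 12:15–13:30, 16:15–17:15, 19:15–20:00.
Tomás ∩ Ines ∩ Ximena ∩ Dilnoza: 12:15–13:30, 16:15–17:15, 19:15–20:00.
Windows ≥ 15 min: 12:15–13:30, 16:15–17:15, 19:15–20:00.
Earliest such window starts at 12:15.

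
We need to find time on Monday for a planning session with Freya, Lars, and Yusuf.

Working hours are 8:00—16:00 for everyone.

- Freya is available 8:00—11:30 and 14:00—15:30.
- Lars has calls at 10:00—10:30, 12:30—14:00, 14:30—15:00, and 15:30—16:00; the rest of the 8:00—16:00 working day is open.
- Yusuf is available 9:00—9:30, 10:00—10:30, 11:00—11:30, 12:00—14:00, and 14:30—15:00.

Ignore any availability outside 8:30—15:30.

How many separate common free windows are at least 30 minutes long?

2

Lars free within 08:00–16:00: 08:00–10:00, 10:30–12:30, 14:00–14:30, 15:00–15:30.
Freya ∩ Lars: 08:00–10:00, 10:30–11:30, 14:00–14:30, 15:00–15:30.
Freya ∩ Lars ∩ Yusuf: 09:00–09:30, 11:00–11:30.
Restricted to 08:30–15:30: 09:00–09:30, 11:00–11:30.
Windows ≥ 30 min: 09:00–09:30, 11:00–11:30.
That's 2 windows.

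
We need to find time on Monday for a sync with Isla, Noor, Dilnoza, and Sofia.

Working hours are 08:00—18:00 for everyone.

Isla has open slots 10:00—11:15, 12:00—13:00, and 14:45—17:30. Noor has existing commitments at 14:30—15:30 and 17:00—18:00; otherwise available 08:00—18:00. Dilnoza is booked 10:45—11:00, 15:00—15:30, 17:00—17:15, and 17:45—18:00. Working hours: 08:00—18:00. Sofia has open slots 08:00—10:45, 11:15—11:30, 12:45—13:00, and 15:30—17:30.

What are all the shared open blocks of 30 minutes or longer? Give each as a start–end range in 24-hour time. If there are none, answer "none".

10:00–10:45, 15:30–17:00

Noor free within 08:00–18:00: 08:00–14:30, 15:30–17:00.
Dilnoza free within 08:00–18:00: 08:00–10:45, 11:00–15:00, 15:30–17:00, 17:15–17:45.
Isla ∩ Noor: 10:00–11:15, 12:00–13:00, 15:30–17:00.
Isla ∩ Noor ∩ Dilnoza: 10:00–10:45, 11:00–11:15, 12:00–13:00, 15:30–17:00.
Isla ∩ Noor ∩ Dilnoza ∩ Sofia: 10:00–10:45, 12:45–13:00, 15:30–17:00.
Windows ≥ 30 min: 10:00–10:45, 15:30–17:00.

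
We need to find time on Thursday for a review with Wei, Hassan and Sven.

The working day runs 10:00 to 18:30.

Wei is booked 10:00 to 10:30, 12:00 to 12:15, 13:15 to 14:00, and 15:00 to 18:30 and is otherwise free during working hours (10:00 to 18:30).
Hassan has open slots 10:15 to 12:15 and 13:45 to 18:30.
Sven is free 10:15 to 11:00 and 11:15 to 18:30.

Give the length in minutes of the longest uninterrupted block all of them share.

Wei free within 10:00–18:30: 10:30–12:00, 12:15–13:15, 14:00–15:00.
Wei ∩ Hassan: 10:30–12:00, 14:00–15:00.
Wei ∩ Hassan ∩ Sven: 10:30–11:00, 11:15–12:00, 14:00–15:00.
Common window lengths: 30, 45, 60 min; longest is 60.

60 minutes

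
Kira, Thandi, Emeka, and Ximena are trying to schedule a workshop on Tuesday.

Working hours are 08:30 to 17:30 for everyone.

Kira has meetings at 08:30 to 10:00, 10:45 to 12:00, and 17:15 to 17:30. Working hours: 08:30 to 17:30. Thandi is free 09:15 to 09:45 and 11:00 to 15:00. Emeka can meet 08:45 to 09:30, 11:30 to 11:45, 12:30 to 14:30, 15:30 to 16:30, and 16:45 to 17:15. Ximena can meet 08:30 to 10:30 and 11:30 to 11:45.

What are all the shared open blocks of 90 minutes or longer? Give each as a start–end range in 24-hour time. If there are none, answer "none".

Kira free within 08:30–17:30: 10:00–10:45, 12:00–17:15.
Kira ∩ Thandi: 12:00–15:00.
Kira ∩ Thandi ∩ Emeka: 12:30–14:30.
Kira ∩ Thandi ∩ Emeka ∩ Ximena: (none).
Windows ≥ 90 min: (none).

none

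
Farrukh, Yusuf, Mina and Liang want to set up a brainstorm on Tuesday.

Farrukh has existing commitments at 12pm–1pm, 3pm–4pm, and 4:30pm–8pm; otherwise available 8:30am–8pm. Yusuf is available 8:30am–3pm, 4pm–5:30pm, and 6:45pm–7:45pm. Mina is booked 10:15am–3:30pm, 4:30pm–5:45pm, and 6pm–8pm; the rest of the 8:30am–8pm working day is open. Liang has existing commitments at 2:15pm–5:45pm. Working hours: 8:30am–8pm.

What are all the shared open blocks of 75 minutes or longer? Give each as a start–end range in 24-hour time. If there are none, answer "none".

Farrukh free within 08:30–20:00: 08:30–12:00, 13:00–15:00, 16:00–16:30.
Mina free within 08:30–20:00: 08:30–10:15, 15:30–16:30, 17:45–18:00.
Liang free within 08:30–20:00: 08:30–14:15, 17:45–20:00.
Farrukh ∩ Yusuf: 08:30–12:00, 13:00–15:00, 16:00–16:30.
Farrukh ∩ Yusuf ∩ Mina: 08:30–10:15, 16:00–16:30.
Farrukh ∩ Yusuf ∩ Mina ∩ Liang: 08:30–10:15.
Windows ≥ 75 min: 08:30–10:15.

08:30–10:15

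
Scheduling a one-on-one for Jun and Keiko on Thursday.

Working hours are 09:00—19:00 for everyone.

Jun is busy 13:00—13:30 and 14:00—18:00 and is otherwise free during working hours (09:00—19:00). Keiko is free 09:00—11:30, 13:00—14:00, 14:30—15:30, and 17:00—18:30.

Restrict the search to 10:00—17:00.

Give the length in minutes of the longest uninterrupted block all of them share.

Jun free within 09:00–19:00: 09:00–13:00, 13:30–14:00, 18:00–19:00.
Jun ∩ Keiko: 09:00–11:30, 13:30–14:00, 18:00–18:30.
Restricted to 10:00–17:00: 10:00–11:30, 13:30–14:00.
Common window lengths: 90, 30 min; longest is 90.

90 minutes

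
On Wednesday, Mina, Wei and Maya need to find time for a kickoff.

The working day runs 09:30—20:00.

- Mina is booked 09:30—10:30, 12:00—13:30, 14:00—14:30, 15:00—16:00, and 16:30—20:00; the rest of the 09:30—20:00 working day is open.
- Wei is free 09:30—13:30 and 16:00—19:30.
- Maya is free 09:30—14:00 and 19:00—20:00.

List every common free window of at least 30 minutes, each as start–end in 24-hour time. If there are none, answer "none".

Mina free within 09:30–20:00: 10:30–12:00, 13:30–14:00, 14:30–15:00, 16:00–16:30.
Mina ∩ Wei: 10:30–12:00, 16:00–16:30.
Mina ∩ Wei ∩ Maya: 10:30–12:00.
Windows ≥ 30 min: 10:30–12:00.

10:30–12:00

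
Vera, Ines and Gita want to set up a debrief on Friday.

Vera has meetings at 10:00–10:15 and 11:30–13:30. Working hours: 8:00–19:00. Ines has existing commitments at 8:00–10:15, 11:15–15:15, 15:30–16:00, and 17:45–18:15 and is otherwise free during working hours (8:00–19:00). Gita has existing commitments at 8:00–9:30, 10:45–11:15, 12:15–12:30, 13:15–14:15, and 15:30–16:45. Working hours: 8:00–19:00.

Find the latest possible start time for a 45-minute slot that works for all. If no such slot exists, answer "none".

Vera free within 08:00–19:00: 08:00–10:00, 10:15–11:30, 13:30–19:00.
Ines free within 08:00–19:00: 10:15–11:15, 15:15–15:30, 16:00–17:45, 18:15–19:00.
Gita free within 08:00–19:00: 09:30–10:45, 11:15–12:15, 12:30–13:15, 14:15–15:30, 16:45–19:00.
Vera ∩ Ines: 10:15–11:15, 15:15–15:30, 16:00–17:45, 18:15–19:00.
Vera ∩ Ines ∩ Gita: 10:15–10:45, 15:15–15:30, 16:45–17:45, 18:15–19:00.
Windows ≥ 45 min: 16:45–17:45, 18:15–19:00.
Latest start in the last window 18:15–19:00 is 19:00 − 45 min = 18:15.

18:15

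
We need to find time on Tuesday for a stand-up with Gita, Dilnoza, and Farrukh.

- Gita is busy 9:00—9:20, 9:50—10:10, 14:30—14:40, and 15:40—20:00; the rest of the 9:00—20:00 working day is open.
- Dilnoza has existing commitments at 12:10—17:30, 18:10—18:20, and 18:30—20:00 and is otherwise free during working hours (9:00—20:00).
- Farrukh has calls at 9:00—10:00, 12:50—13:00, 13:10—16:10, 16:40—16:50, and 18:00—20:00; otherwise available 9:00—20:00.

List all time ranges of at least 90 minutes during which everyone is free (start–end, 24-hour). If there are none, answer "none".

Gita free within 09:00–20:00: 09:20–09:50, 10:10–14:30, 14:40–15:40.
Dilnoza free within 09:00–20:00: 09:00–12:10, 17:30–18:10, 18:20–18:30.
Farrukh free within 09:00–20:00: 10:00–12:50, 13:00–13:10, 16:10–16:40, 16:50–18:00.
Gita ∩ Dilnoza: 09:20–09:50, 10:10–12:10.
Gita ∩ Dilnoza ∩ Farrukh: 10:10–12:10.
Windows ≥ 90 min: 10:10–12:10.

10:10–12:10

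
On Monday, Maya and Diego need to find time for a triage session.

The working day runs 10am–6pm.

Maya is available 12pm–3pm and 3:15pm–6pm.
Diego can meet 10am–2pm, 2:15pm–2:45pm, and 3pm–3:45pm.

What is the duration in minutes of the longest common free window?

120 minutes

Maya ∩ Diego: 12:00–14:00, 14:15–14:45, 15:15–15:45.
Common window lengths: 120, 30, 30 min; longest is 120.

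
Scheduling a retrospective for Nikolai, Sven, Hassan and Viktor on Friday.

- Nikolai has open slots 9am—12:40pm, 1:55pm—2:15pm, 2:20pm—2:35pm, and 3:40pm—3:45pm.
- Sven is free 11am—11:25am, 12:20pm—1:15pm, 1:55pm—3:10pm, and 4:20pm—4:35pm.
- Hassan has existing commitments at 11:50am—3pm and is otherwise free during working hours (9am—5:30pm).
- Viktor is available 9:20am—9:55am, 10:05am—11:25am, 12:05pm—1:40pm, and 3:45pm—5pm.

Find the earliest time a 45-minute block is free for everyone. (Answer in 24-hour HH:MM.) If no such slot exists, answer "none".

Hassan free within 09:00–17:30: 09:00–11:50, 15:00–17:30.
Nikolai ∩ Sven: 11:00–11:25, 12:20–12:40, 13:55–14:15, 14:20–14:35.
Nikolai ∩ Sven ∩ Hassan: 11:00–11:25.
Nikolai ∩ Sven ∩ Hassan ∩ Viktor: 11:00–11:25.
Windows ≥ 45 min: (none).

none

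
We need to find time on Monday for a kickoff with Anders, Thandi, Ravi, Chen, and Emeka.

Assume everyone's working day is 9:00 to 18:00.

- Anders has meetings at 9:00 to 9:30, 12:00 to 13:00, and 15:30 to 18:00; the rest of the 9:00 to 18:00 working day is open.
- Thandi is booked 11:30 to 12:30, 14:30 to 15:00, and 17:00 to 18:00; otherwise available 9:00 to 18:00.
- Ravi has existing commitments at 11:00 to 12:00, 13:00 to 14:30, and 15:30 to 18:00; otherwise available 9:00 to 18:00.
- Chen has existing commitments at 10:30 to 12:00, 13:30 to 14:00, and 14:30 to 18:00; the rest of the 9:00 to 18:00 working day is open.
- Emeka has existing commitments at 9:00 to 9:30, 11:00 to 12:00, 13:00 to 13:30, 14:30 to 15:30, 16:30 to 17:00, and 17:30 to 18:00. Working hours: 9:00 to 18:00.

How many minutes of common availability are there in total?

Anders free within 09:00–18:00: 09:30–12:00, 13:00–15:30.
Thandi free within 09:00–18:00: 09:00–11:30, 12:30–14:30, 15:00–17:00.
Ravi free within 09:00–18:00: 09:00–11:00, 12:00–13:00, 14:30–15:30.
Chen free within 09:00–18:00: 09:00–10:30, 12:00–13:30, 14:00–14:30.
Emeka free within 09:00–18:00: 09:30–11:00, 12:00–13:00, 13:30–14:30, 15:30–16:30, 17:00–17:30.
Anders ∩ Thandi: 09:30–11:30, 13:00–14:30, 15:00–15:30.
Anders ∩ Thandi ∩ Ravi: 09:30–11:00, 15:00–15:30.
Anders ∩ Thandi ∩ Ravi ∩ Chen: 09:30–10:30.
Anders ∩ Thandi ∩ Ravi ∩ Chen ∩ Emeka: 09:30–10:30.
Total common minutes: 60.

60 minutes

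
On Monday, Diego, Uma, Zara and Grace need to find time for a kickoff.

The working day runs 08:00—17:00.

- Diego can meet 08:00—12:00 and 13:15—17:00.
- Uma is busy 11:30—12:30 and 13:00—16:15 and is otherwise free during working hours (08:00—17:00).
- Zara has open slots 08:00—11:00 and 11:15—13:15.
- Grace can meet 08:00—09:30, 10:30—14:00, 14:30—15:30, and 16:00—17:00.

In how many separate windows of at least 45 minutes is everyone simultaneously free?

1

Uma free within 08:00–17:00: 08:00–11:30, 12:30–13:00, 16:15–17:00.
Diego ∩ Uma: 08:00–11:30, 16:15–17:00.
Diego ∩ Uma ∩ Zara: 08:00–11:00, 11:15–11:30.
Diego ∩ Uma ∩ Zara ∩ Grace: 08:00–09:30, 10:30–11:00, 11:15–11:30.
Windows ≥ 45 min: 08:00–09:30.
That's 1 window.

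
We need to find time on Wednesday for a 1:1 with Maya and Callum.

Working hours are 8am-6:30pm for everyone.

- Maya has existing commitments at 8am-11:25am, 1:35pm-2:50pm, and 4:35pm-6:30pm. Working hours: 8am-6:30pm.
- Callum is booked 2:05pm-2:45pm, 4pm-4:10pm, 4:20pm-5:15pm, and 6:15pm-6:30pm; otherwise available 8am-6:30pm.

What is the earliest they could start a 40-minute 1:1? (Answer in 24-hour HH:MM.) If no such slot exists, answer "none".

11:25

Maya free within 08:00–18:30: 11:25–13:35, 14:50–16:35.
Callum free within 08:00–18:30: 08:00–14:05, 14:45–16:00, 16:10–16:20, 17:15–18:15.
Maya ∩ Callum: 11:25–13:35, 14:50–16:00, 16:10–16:20.
Windows ≥ 40 min: 11:25–13:35, 14:50–16:00.
Earliest such window starts at 11:25.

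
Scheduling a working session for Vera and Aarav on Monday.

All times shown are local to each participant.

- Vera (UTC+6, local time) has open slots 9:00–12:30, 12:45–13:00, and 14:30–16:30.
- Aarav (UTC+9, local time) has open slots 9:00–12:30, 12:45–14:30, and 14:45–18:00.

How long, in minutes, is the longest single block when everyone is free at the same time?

105 minutes

Vera → UTC: 03:00–06:30, 06:45–07:00, 08:30–10:30.
Aarav → UTC: 00:00–03:30, 03:45–05:30, 05:45–09:00.
Vera ∩ Aarav: 03:00–03:30, 03:45–05:30, 05:45–06:30, 06:45–07:00, 08:30–09:00.
Common window lengths: 30, 105, 45, 15, 30 min; longest is 105.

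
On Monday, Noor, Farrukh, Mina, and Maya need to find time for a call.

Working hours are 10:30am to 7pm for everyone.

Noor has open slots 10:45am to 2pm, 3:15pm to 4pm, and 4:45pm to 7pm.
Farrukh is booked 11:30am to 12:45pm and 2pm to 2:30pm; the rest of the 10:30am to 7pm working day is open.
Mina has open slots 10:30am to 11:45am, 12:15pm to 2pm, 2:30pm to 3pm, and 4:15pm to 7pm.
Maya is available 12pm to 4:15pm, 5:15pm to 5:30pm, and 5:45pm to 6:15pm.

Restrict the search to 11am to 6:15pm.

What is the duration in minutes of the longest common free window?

75 minutes

Farrukh free within 10:30–19:00: 10:30–11:30, 12:45–14:00, 14:30–19:00.
Noor ∩ Farrukh: 10:45–11:30, 12:45–14:00, 15:15–16:00, 16:45–19:00.
Noor ∩ Farrukh ∩ Mina: 10:45–11:30, 12:45–14:00, 16:45–19:00.
Noor ∩ Farrukh ∩ Mina ∩ Maya: 12:45–14:00, 17:15–17:30, 17:45–18:15.
Restricted to 11:00–18:15: 12:45–14:00, 17:15–17:30, 17:45–18:15.
Common window lengths: 75, 15, 30 min; longest is 75.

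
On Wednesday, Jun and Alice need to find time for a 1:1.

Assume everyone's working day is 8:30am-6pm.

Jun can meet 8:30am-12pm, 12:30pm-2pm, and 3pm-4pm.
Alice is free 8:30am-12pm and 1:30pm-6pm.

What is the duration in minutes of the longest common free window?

210 minutes

Jun ∩ Alice: 08:30–12:00, 13:30–14:00, 15:00–16:00.
Common window lengths: 210, 30, 60 min; longest is 210.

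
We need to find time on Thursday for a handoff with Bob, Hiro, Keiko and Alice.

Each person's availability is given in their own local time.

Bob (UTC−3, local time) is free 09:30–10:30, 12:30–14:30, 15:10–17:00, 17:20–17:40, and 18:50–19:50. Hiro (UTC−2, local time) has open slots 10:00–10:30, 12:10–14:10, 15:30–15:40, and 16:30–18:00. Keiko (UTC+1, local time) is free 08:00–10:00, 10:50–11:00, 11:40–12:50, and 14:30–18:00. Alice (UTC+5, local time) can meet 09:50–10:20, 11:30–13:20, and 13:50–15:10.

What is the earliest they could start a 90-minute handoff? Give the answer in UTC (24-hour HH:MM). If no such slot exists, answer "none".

Bob → UTC: 12:30–13:30, 15:30–17:30, 18:10–20:00, 20:20–20:40, 21:50–22:50.
Hiro → UTC: 12:00–12:30, 14:10–16:10, 17:30–17:40, 18:30–20:00.
Keiko → UTC: 07:00–09:00, 09:50–10:00, 10:40–11:50, 13:30–17:00.
Alice → UTC: 04:50–05:20, 06:30–08:20, 08:50–10:10.
Bob ∩ Hiro: 15:30–16:10, 18:30–20:00.
Bob ∩ Hiro ∩ Keiko: 15:30–16:10.
Bob ∩ Hiro ∩ Keiko ∩ Alice: (none).
Windows ≥ 90 min: (none).

none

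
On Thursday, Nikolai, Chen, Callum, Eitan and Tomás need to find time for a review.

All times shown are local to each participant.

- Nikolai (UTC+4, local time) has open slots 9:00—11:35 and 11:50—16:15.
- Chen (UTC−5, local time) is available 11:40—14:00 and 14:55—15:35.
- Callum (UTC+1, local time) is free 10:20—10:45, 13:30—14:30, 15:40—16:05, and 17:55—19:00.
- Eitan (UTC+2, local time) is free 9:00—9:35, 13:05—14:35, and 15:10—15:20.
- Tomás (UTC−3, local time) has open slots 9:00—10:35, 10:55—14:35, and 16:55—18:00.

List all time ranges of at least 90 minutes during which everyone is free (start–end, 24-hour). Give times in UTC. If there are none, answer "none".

Nikolai → UTC: 05:00–07:35, 07:50–12:15.
Chen → UTC: 16:40–19:00, 19:55–20:35.
Callum → UTC: 09:20–09:45, 12:30–13:30, 14:40–15:05, 16:55–18:00.
Eitan → UTC: 07:00–07:35, 11:05–12:35, 13:10–13:20.
Tomás → UTC: 12:00–13:35, 13:55–17:35, 19:55–21:00.
Nikolai ∩ Chen: (none).
Nikolai ∩ Chen ∩ Callum: (none).
Nikolai ∩ Chen ∩ Callum ∩ Eitan: (none).
Nikolai ∩ Chen ∩ Callum ∩ Eitan ∩ Tomás: (none).
Windows ≥ 90 min: (none).

none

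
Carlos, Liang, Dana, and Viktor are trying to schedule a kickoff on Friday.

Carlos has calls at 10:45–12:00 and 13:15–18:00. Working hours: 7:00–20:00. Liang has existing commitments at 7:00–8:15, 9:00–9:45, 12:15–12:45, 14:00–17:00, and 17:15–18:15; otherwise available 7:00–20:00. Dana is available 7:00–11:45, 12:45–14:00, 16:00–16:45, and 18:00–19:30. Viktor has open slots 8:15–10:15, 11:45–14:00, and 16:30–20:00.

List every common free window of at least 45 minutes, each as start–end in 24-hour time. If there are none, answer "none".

Carlos free within 07:00–20:00: 07:00–10:45, 12:00–13:15, 18:00–20:00.
Liang free within 07:00–20:00: 08:15–09:00, 09:45–12:15, 12:45–14:00, 17:00–17:15, 18:15–20:00.
Carlos ∩ Liang: 08:15–09:00, 09:45–10:45, 12:00–12:15, 12:45–13:15, 18:15–20:00.
Carlos ∩ Liang ∩ Dana: 08:15–09:00, 09:45–10:45, 12:45–13:15, 18:15–19:30.
Carlos ∩ Liang ∩ Dana ∩ Viktor: 08:15–09:00, 09:45–10:15, 12:45–13:15, 18:15–19:30.
Windows ≥ 45 min: 08:15–09:00, 18:15–19:30.

08:15–09:00, 18:15–19:30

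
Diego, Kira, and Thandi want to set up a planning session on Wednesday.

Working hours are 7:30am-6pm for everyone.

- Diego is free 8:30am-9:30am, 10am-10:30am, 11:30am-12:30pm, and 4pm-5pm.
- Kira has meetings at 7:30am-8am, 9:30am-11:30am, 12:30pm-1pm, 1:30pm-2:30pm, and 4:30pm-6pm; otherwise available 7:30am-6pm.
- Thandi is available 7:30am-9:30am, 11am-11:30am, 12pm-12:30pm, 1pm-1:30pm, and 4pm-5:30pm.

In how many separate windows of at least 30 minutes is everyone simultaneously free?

Kira free within 07:30–18:00: 08:00–09:30, 11:30–12:30, 13:00–13:30, 14:30–16:30.
Diego ∩ Kira: 08:30–09:30, 11:30–12:30, 16:00–16:30.
Diego ∩ Kira ∩ Thandi: 08:30–09:30, 12:00–12:30, 16:00–16:30.
Windows ≥ 30 min: 08:30–09:30, 12:00–12:30, 16:00–16:30.
That's 3 windows.

3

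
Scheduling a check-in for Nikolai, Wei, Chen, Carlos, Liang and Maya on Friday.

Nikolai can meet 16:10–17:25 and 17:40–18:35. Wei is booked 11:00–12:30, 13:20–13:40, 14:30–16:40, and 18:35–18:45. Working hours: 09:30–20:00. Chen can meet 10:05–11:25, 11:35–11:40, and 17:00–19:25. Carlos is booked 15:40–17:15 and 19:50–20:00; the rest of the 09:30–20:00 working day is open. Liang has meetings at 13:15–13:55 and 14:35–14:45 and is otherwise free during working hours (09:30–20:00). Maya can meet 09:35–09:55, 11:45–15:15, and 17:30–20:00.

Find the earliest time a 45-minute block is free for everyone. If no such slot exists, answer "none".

17:40

Wei free within 09:30–20:00: 09:30–11:00, 12:30–13:20, 13:40–14:30, 16:40–18:35, 18:45–20:00.
Carlos free within 09:30–20:00: 09:30–15:40, 17:15–19:50.
Liang free within 09:30–20:00: 09:30–13:15, 13:55–14:35, 14:45–20:00.
Nikolai ∩ Wei: 16:40–17:25, 17:40–18:35.
Nikolai ∩ Wei ∩ Chen: 17:00–17:25, 17:40–18:35.
Nikolai ∩ Wei ∩ Chen ∩ Carlos: 17:15–17:25, 17:40–18:35.
Nikolai ∩ Wei ∩ Chen ∩ Carlos ∩ Liang: 17:15–17:25, 17:40–18:35.
Nikolai ∩ Wei ∩ Chen ∩ Carlos ∩ Liang ∩ Maya: 17:40–18:35.
Windows ≥ 45 min: 17:40–18:35.
Earliest such window starts at 17:40.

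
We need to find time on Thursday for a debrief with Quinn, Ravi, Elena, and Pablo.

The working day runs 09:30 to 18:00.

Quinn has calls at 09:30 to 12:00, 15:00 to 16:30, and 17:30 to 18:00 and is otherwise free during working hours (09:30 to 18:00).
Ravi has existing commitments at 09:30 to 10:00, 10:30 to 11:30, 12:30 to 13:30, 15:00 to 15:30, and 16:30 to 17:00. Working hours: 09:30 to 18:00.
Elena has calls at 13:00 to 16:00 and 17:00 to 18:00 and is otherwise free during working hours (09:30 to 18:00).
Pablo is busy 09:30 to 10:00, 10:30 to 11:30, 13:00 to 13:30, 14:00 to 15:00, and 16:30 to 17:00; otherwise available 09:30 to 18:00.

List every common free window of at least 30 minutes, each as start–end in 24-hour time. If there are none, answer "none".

Quinn free within 09:30–18:00: 12:00–15:00, 16:30–17:30.
Ravi free within 09:30–18:00: 10:00–10:30, 11:30–12:30, 13:30–15:00, 15:30–16:30, 17:00–18:00.
Elena free within 09:30–18:00: 09:30–13:00, 16:00–17:00.
Pablo free within 09:30–18:00: 10:00–10:30, 11:30–13:00, 13:30–14:00, 15:00–16:30, 17:00–18:00.
Quinn ∩ Ravi: 12:00–12:30, 13:30–15:00, 17:00–17:30.
Quinn ∩ Ravi ∩ Elena: 12:00–12:30.
Quinn ∩ Ravi ∩ Elena ∩ Pablo: 12:00–12:30.
Windows ≥ 30 min: 12:00–12:30.

12:00–12:30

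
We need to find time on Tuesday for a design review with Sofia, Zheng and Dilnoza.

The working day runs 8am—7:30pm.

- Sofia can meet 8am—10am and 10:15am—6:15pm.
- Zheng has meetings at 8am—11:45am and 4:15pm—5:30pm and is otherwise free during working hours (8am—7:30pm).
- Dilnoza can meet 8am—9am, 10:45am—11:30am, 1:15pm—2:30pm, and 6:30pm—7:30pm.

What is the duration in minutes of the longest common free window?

Zheng free within 08:00–19:30: 11:45–16:15, 17:30–19:30.
Sofia ∩ Zheng: 11:45–16:15, 17:30–18:15.
Sofia ∩ Zheng ∩ Dilnoza: 13:15–14:30.
Single common window of 75 minutes.

75 minutes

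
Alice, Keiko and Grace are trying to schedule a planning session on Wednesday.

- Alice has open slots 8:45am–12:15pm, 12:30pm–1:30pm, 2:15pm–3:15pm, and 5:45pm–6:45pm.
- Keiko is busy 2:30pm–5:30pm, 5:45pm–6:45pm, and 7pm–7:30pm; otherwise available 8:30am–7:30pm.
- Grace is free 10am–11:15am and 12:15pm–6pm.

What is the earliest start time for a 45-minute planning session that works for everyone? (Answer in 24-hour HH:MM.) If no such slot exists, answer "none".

Keiko free within 08:30–19:30: 08:30–14:30, 17:30–17:45, 18:45–19:00.
Alice ∩ Keiko: 08:45–12:15, 12:30–13:30, 14:15–14:30.
Alice ∩ Keiko ∩ Grace: 10:00–11:15, 12:30–13:30, 14:15–14:30.
Windows ≥ 45 min: 10:00–11:15, 12:30–13:30.
Earliest such window starts at 10:00.

10:00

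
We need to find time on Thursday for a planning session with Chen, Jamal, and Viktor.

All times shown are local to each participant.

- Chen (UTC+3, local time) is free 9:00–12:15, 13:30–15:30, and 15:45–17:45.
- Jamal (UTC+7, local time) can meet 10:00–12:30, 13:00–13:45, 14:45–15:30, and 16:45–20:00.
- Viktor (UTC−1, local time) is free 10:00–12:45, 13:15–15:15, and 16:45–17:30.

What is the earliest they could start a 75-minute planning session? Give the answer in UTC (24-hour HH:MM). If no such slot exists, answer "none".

Chen → UTC: 06:00–09:15, 10:30–12:30, 12:45–14:45.
Jamal → UTC: 03:00–05:30, 06:00–06:45, 07:45–08:30, 09:45–13:00.
Viktor → UTC: 11:00–13:45, 14:15–16:15, 17:45–18:30.
Chen ∩ Jamal: 06:00–06:45, 07:45–08:30, 10:30–12:30, 12:45–13:00.
Chen ∩ Jamal ∩ Viktor: 11:00–12:30, 12:45–13:00.
Windows ≥ 75 min: 11:00–12:30.
Earliest such window starts at 11:00.

11:00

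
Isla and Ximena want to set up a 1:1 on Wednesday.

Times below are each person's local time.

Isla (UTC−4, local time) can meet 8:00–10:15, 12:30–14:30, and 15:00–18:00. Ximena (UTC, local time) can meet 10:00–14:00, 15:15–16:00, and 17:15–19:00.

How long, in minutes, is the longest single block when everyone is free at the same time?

120 minutes

Isla → UTC: 12:00–14:15, 16:30–18:30, 19:00–22:00.
Ximena → UTC: 10:00–14:00, 15:15–16:00, 17:15–19:00.
Isla ∩ Ximena: 12:00–14:00, 17:15–18:30.
Common window lengths: 120, 75 min; longest is 120.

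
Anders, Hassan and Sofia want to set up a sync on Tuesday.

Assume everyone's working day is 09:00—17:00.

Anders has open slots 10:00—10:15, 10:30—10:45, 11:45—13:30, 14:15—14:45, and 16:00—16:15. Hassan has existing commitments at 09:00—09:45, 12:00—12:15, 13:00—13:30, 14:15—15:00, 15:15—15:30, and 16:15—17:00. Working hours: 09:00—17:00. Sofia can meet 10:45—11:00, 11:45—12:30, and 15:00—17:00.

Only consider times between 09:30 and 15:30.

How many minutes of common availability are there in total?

30 minutes

Hassan free within 09:00–17:00: 09:45–12:00, 12:15–13:00, 13:30–14:15, 15:00–15:15, 15:30–16:15.
Anders ∩ Hassan: 10:00–10:15, 10:30–10:45, 11:45–12:00, 12:15–13:00, 16:00–16:15.
Anders ∩ Hassan ∩ Sofia: 11:45–12:00, 12:15–12:30, 16:00–16:15.
Restricted to 09:30–15:30: 11:45–12:00, 12:15–12:30.
Total common minutes: 15 + 15 = 30.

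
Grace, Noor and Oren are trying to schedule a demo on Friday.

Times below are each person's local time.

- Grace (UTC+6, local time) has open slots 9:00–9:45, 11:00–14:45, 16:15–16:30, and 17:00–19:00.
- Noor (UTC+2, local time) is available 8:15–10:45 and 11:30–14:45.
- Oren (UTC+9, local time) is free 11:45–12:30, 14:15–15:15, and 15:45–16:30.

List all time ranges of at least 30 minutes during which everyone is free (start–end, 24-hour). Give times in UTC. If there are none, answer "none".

06:45–07:30

Grace → UTC: 03:00–03:45, 05:00–08:45, 10:15–10:30, 11:00–13:00.
Noor → UTC: 06:15–08:45, 09:30–12:45.
Oren → UTC: 02:45–03:30, 05:15–06:15, 06:45–07:30.
Grace ∩ Noor: 06:15–08:45, 10:15–10:30, 11:00–12:45.
Grace ∩ Noor ∩ Oren: 06:45–07:30.
Windows ≥ 30 min: 06:45–07:30.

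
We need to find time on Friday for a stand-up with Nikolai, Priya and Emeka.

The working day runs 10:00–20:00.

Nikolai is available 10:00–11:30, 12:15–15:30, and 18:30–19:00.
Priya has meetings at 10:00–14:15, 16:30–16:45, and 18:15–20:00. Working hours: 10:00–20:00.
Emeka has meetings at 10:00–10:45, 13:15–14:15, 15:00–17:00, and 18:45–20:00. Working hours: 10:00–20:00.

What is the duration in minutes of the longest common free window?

45 minutes

Priya free within 10:00–20:00: 14:15–16:30, 16:45–18:15.
Emeka free within 10:00–20:00: 10:45–13:15, 14:15–15:00, 17:00–18:45.
Nikolai ∩ Priya: 14:15–15:30.
Nikolai ∩ Priya ∩ Emeka: 14:15–15:00.
Single common window of 45 minutes.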